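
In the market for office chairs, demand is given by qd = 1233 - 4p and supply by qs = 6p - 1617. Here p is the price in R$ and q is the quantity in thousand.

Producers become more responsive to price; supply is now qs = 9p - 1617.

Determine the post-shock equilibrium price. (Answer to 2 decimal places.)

Before the shock: 1233 - 4p = 6p - 1617 ⇒ 2850 = 10p ⇒ p = 285, q = 93.
After the shift, demand is qd = 1233 - 4p and supply is qs = 9p - 1617.
New equilibrium: 1233 - 4p = 9p - 1617 ⇒ 2850 = 13p ⇒ p = 2850/13 ≈ 219.2308, q = 4629/13 ≈ 356.0769.

219.23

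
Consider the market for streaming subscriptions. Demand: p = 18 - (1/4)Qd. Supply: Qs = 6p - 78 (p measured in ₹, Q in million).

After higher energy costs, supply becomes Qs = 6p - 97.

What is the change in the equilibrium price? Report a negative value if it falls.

+1.9

Solve the original market: 72 - 4p = 6p - 78, hence p = 15 and Q = 12.
With the change applied: demand Qd = 72 - 4p, supply Qs = 6p - 97.
Equate the new curves: 72 - 4p = 6p - 97, giving 169 = 10p, p = 16.9, Q = 4.4.
Δp = 16.9 − 15 = +1.9.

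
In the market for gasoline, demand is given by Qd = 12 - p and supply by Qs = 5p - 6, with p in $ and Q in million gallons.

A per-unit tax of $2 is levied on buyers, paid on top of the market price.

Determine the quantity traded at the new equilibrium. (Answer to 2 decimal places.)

7.33

Original equilibrium: 12 - p = 5p - 6 gives 18 = 6p, so p = 3 and Q = 9.
Since buyers pay the price plus the tax, the effective demand curve becomes Qd = 10 - p.
Clearing the new market: 10 - p = 5p - 6, so p = 8/3 ≈ 2.6667 and Q = 22/3 ≈ 7.3333.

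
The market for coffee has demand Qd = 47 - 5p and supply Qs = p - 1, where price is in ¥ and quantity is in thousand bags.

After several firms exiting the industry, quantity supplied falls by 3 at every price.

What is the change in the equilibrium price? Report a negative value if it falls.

Before the shock: 47 - 5p = p - 1 ⇒ 48 = 6p ⇒ p = 8, Q = 7.
After the shift, demand is Qd = 47 - 5p and supply is Qs = p - 4.
Clearing the new market: 47 - 5p = p - 4, so p = 8.5 and Q = 4.5.
Δp = 8.5 − 8 = +0.5.

+0.5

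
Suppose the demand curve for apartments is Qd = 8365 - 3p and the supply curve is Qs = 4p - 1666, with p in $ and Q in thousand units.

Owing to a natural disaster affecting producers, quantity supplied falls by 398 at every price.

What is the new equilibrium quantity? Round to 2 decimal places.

3895.43

Before the shock: 8365 - 3p = 4p - 1666 ⇒ 10031 = 7p ⇒ p = 1433, Q = 4066.
After the shift, demand is Qd = 8365 - 3p and supply is Qs = 4p - 2064.
Clearing the new market: 8365 - 3p = 4p - 2064, so p = 10429/7 ≈ 1489.8571 and Q = 27268/7 ≈ 3895.4286.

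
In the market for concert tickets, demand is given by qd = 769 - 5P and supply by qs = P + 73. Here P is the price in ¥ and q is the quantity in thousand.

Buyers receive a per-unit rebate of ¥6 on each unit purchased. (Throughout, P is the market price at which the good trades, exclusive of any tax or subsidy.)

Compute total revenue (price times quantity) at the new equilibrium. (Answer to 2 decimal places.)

23474.00

Solve the original market: 769 - 5P = P + 73, hence P = 116 and q = 189.
Since buyers' out-of-pocket price is the market price minus the rebate, the effective demand curve becomes qd = 799 - 5P.
Clearing the new market: 799 - 5P = P + 73, so P = 121 and q = 194.
New expenditure = 121 × 194 = 23474.00.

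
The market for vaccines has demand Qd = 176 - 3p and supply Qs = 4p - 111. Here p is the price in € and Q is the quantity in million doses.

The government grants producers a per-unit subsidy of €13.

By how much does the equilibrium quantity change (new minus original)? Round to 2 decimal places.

+22.29

Solve the original market: 176 - 3p = 4p - 111, hence p = 41 and Q = 53.
Since sellers receive the price plus the subsidy, the effective supply curve becomes Qs = 4p - 59.
Clearing the new market: 176 - 3p = 4p - 59, so p = 235/7 ≈ 33.5714 and Q = 527/7 ≈ 75.2857.
ΔQ = 75.2857 − 53 = +22.29.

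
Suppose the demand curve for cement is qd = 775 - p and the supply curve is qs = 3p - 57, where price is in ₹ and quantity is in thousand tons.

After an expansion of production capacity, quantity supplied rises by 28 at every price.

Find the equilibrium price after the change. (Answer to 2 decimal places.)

201.00

Before the shock: 775 - p = 3p - 57 ⇒ 832 = 4p ⇒ p = 208, q = 567.
After the shift, demand is qd = 775 - p and supply is qs = 3p - 29.
Setting them equal: 775 - p = 3p - 29 → 804 = 4p, so p = 201 and q = 574.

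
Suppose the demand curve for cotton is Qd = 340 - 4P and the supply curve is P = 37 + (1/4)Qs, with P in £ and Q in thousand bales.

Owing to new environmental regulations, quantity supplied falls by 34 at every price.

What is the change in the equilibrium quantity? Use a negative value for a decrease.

-17

Before the shock: 340 - 4P = 4P - 148 ⇒ 488 = 8P ⇒ P = 61, Q = 96.
The shock moves the curves to Qd = 340 - 4P and Qs = 4P - 182.
Clearing the new market: 340 - 4P = 4P - 182, so P = 65.25 and Q = 79.
ΔQ = 79 − 96 = -17.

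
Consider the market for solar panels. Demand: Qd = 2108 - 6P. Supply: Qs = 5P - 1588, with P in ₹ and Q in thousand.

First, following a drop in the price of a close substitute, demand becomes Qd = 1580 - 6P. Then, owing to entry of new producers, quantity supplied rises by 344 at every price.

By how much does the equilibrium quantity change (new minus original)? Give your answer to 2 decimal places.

Original equilibrium: 2108 - 6P = 5P - 1588 gives 3696 = 11P, so P = 336 and Q = 92.
The shock moves the curves to Qd = 1580 - 6P and Qs = 5P - 1244.
Equate the new curves: 1580 - 6P = 5P - 1244, giving 2824 = 11P, P = 2824/11 ≈ 256.7273, Q = 436/11 ≈ 39.6364.
ΔQ = 39.6364 − 92 = -52.36.

-52.36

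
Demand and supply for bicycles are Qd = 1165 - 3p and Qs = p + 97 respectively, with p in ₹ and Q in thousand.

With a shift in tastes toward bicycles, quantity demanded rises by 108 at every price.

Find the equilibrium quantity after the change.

391

Original equilibrium: 1165 - 3p = p + 97 gives 1068 = 4p, so p = 267 and Q = 364.
After the shift, demand is Qd = 1273 - 3p and supply is Qs = p + 97.
Equate the new curves: 1273 - 3p = p + 97, giving 1176 = 4p, p = 294, Q = 391.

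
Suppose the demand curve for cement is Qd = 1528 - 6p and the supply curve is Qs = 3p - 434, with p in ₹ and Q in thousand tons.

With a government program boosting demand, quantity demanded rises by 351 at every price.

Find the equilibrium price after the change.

257

Solve the original market: 1528 - 6p = 3p - 434, hence p = 218 and Q = 220.
After the shift, demand is Qd = 1879 - 6p and supply is Qs = 3p - 434.
Setting them equal: 1879 - 6p = 3p - 434 → 2313 = 9p, so p = 257 and Q = 337.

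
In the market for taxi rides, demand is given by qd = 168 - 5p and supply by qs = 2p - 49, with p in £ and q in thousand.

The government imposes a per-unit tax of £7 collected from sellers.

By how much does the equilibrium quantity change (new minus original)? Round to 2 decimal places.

Original equilibrium: 168 - 5p = 2p - 49 gives 217 = 7p, so p = 31 and q = 13.
Since sellers keep the price net of the tax, the effective supply curve becomes qs = 2p - 63.
Setting them equal: 168 - 5p = 2p - 63 → 231 = 7p, so p = 33 and q = 3.
Δq = 3 − 13 = -10.00.

-10.00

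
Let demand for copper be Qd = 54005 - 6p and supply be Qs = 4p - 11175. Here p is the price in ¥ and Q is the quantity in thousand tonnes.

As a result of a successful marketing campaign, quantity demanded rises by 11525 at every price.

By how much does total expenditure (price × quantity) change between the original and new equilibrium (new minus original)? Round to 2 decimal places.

Original equilibrium: 54005 - 6p = 4p - 11175 gives 65180 = 10p, so p = 6518 and Q = 14897.
After the shift, demand is Qd = 65530 - 6p and supply is Qs = 4p - 11175.
Clearing the new market: 65530 - 6p = 4p - 11175, so p = 7670.5 and Q = 19507.
Expenditure moves from 6518×14897 = 97098646 to 7670.5×19507 = 149628443.5; change = +52529797.50.

+52529797.50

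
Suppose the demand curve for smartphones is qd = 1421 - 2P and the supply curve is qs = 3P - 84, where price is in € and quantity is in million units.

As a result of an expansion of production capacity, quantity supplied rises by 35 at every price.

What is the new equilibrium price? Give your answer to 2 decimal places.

Original equilibrium: 1421 - 2P = 3P - 84 gives 1505 = 5P, so P = 301 and q = 819.
The new curves are qd = 1421 - 2P (demand) and qs = 3P - 49 (supply).
New equilibrium: 1421 - 2P = 3P - 49 ⇒ 1470 = 5P ⇒ P = 294, q = 833.

294.00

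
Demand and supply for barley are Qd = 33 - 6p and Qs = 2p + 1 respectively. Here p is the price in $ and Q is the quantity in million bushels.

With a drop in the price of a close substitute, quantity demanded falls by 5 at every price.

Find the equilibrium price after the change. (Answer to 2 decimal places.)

Original equilibrium: 33 - 6p = 2p + 1 gives 32 = 8p, so p = 4 and Q = 9.
The shock moves the curves to Qd = 28 - 6p and Qs = 2p + 1.
New equilibrium: 28 - 6p = 2p + 1 ⇒ 27 = 8p ⇒ p = 3.375, Q = 7.75.

3.38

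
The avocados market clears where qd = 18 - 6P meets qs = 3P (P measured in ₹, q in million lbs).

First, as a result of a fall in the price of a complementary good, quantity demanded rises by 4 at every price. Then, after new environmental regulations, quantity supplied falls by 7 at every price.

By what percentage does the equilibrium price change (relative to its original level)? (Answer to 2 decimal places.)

Before the shock: 18 - 6P = 3P ⇒ 18 = 9P ⇒ P = 2, q = 6.
The shock moves the curves to qd = 22 - 6P and qs = 3P - 7.
Clearing the new market: 22 - 6P = 3P - 7, so P = 29/9 ≈ 3.2222 and q = 8/3 ≈ 2.6667.
%ΔP = (3.2222 − 2) / 2 × 100 = +61.11%.

+61.11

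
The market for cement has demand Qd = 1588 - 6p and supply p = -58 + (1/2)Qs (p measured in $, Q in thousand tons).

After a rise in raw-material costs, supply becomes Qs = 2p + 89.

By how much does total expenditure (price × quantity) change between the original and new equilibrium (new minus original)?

-2160.84375

Solve the original market: 1588 - 6p = 2p + 116, hence p = 184 and Q = 484.
After the shift, demand is Qd = 1588 - 6p and supply is Qs = 2p + 89.
Equate the new curves: 1588 - 6p = 2p + 89, giving 1499 = 8p, p = 187.375, Q = 463.75.
Expenditure moves from 184×484 = 89056 to 187.375×463.75 = 86895.15625; change = -2160.84375.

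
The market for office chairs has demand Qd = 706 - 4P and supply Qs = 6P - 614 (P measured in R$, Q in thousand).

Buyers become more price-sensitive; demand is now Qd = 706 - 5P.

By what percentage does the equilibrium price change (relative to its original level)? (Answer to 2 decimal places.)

-9.09

Before the shock: 706 - 4P = 6P - 614 ⇒ 1320 = 10P ⇒ P = 132, Q = 178.
The new curves are Qd = 706 - 5P (demand) and Qs = 6P - 614 (supply).
New equilibrium: 706 - 5P = 6P - 614 ⇒ 1320 = 11P ⇒ P = 120, Q = 106.
%ΔP = (120 − 132) / 132 × 100 = -9.09%.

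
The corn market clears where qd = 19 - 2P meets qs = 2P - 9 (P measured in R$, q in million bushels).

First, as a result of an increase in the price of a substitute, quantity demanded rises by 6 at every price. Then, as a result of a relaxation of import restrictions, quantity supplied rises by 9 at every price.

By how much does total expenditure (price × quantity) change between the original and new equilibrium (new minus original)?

+43.125

Original equilibrium: 19 - 2P = 2P - 9 gives 28 = 4P, so P = 7 and q = 5.
The shock moves the curves to qd = 25 - 2P and qs = 2P.
Clearing the new market: 25 - 2P = 2P, so P = 6.25 and q = 12.5.
Expenditure moves from 7×5 = 35 to 6.25×12.5 = 78.125; change = +43.125.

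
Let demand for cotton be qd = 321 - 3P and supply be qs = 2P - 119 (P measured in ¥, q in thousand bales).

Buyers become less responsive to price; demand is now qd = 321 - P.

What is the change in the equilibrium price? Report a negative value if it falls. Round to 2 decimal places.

Initially, 321 - 3P = 2P - 119, so 440 = 5P and P = 88, q = 57.
The new curves are qd = 321 - P (demand) and qs = 2P - 119 (supply).
Equate the new curves: 321 - P = 2P - 119, giving 440 = 3P, P = 440/3 ≈ 146.6667, q = 523/3 ≈ 174.3333.
ΔP = 146.6667 − 88 = +58.67.

+58.67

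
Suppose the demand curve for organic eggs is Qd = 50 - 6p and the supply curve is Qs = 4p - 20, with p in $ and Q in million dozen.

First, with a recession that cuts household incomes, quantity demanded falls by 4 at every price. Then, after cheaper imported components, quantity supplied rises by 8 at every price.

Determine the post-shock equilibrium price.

Before the shock: 50 - 6p = 4p - 20 ⇒ 70 = 10p ⇒ p = 7, Q = 8.
With the change applied: demand Qd = 46 - 6p, supply Qs = 4p - 12.
Equate the new curves: 46 - 6p = 4p - 12, giving 58 = 10p, p = 5.8, Q = 11.2.

5.8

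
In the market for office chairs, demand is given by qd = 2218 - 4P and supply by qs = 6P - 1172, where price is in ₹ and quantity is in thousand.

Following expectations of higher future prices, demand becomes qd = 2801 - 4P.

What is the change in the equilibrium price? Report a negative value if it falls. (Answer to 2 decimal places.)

+58.30

Before the shock: 2218 - 4P = 6P - 1172 ⇒ 3390 = 10P ⇒ P = 339, q = 862.
The new curves are qd = 2801 - 4P (demand) and qs = 6P - 1172 (supply).
Clearing the new market: 2801 - 4P = 6P - 1172, so P = 397.3 and q = 1211.8.
ΔP = 397.3 − 339 = +58.30.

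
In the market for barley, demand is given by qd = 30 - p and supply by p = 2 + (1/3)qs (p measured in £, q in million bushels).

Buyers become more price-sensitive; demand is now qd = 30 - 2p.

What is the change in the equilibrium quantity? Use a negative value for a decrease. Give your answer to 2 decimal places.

-5.40

Before the shock: 30 - p = 3p - 6 ⇒ 36 = 4p ⇒ p = 9, q = 21.
The new curves are qd = 30 - 2p (demand) and qs = 3p - 6 (supply).
Clearing the new market: 30 - 2p = 3p - 6, so p = 7.2 and q = 15.6.
Δq = 15.6 − 21 = -5.40.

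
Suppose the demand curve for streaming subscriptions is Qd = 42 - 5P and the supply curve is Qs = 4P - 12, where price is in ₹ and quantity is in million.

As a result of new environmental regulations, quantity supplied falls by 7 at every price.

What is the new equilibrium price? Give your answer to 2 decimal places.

6.78

Original equilibrium: 42 - 5P = 4P - 12 gives 54 = 9P, so P = 6 and Q = 12.
The new curves are Qd = 42 - 5P (demand) and Qs = 4P - 19 (supply).
New equilibrium: 42 - 5P = 4P - 19 ⇒ 61 = 9P ⇒ P = 61/9 ≈ 6.7778, Q = 73/9 ≈ 8.1111.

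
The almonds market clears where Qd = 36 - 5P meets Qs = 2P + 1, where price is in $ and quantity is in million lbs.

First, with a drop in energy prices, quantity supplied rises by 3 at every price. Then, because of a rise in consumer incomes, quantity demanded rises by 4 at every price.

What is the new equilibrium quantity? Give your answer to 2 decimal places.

Solve the original market: 36 - 5P = 2P + 1, hence P = 5 and Q = 11.
The shock moves the curves to Qd = 40 - 5P and Qs = 2P + 4.
Setting them equal: 40 - 5P = 2P + 4 → 36 = 7P, so P = 36/7 ≈ 5.1429 and Q = 100/7 ≈ 14.2857.

14.29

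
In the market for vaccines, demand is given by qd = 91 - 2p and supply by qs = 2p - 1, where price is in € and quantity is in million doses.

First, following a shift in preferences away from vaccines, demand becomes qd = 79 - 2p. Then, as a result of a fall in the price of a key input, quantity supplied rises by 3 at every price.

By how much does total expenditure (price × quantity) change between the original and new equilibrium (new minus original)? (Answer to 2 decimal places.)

-255.38

Before the shock: 91 - 2p = 2p - 1 ⇒ 92 = 4p ⇒ p = 23, q = 45.
After the shift, demand is qd = 79 - 2p and supply is qs = 2p + 2.
New equilibrium: 79 - 2p = 2p + 2 ⇒ 77 = 4p ⇒ p = 19.25, q = 40.5.
Expenditure moves from 23×45 = 1035 to 19.25×40.5 = 779.625; change = -255.38.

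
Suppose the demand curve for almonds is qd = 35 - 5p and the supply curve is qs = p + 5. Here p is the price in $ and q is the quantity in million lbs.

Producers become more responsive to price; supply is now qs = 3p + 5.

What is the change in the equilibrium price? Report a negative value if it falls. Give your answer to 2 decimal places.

Initially, 35 - 5p = p + 5, so 30 = 6p and p = 5, q = 10.
After the shift, demand is qd = 35 - 5p and supply is qs = 3p + 5.
New equilibrium: 35 - 5p = 3p + 5 ⇒ 30 = 8p ⇒ p = 3.75, q = 16.25.
Δp = 3.75 − 5 = -1.25.

-1.25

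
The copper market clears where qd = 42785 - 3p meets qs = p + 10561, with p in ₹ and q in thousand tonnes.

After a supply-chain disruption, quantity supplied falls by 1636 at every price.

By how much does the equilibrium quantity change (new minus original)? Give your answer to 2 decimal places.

-1227.00

Initially, 42785 - 3p = p + 10561, so 32224 = 4p and p = 8056, q = 18617.
The new curves are qd = 42785 - 3p (demand) and qs = p + 8925 (supply).
New equilibrium: 42785 - 3p = p + 8925 ⇒ 33860 = 4p ⇒ p = 8465, q = 17390.
Δq = 17390 − 18617 = -1227.00.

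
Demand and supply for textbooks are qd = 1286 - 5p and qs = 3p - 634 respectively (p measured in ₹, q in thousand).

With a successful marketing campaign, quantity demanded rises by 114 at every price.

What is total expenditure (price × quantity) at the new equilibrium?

Solve the original market: 1286 - 5p = 3p - 634, hence p = 240 and q = 86.
With the change applied: demand qd = 1400 - 5p, supply qs = 3p - 634.
New equilibrium: 1400 - 5p = 3p - 634 ⇒ 2034 = 8p ⇒ p = 254.25, q = 128.75.
New expenditure = 254.25 × 128.75 = 32734.6875.

32734.6875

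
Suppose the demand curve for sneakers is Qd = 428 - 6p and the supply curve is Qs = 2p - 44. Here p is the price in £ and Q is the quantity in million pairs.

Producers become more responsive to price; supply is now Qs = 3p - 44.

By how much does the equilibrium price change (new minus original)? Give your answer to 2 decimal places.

Initially, 428 - 6p = 2p - 44, so 472 = 8p and p = 59, Q = 74.
After the shift, demand is Qd = 428 - 6p and supply is Qs = 3p - 44.
Equate the new curves: 428 - 6p = 3p - 44, giving 472 = 9p, p = 472/9 ≈ 52.4444, Q = 340/3 ≈ 113.3333.
Δp = 52.4444 − 59 = -6.56.

-6.56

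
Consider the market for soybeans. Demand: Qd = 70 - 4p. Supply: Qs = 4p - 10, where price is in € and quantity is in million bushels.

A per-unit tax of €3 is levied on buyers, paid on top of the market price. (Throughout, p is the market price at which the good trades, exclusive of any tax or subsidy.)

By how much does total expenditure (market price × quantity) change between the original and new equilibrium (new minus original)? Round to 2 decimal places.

-96.00

Original equilibrium: 70 - 4p = 4p - 10 gives 80 = 8p, so p = 10 and Q = 30.
Since buyers pay the price plus the tax, the effective demand curve becomes Qd = 58 - 4p.
Setting them equal: 58 - 4p = 4p - 10 → 68 = 8p, so p = 8.5 and Q = 24.
Expenditure moves from 10×30 = 300 to 8.5×24 = 204; change = -96.00.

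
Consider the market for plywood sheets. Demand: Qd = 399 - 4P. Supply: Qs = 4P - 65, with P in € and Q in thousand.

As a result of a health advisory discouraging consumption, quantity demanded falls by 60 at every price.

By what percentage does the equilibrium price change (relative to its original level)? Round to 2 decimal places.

Initially, 399 - 4P = 4P - 65, so 464 = 8P and P = 58, Q = 167.
The shock moves the curves to Qd = 339 - 4P and Qs = 4P - 65.
Equate the new curves: 339 - 4P = 4P - 65, giving 404 = 8P, P = 50.5, Q = 137.
%ΔP = (50.5 − 58) / 58 × 100 = -12.93%.

-12.93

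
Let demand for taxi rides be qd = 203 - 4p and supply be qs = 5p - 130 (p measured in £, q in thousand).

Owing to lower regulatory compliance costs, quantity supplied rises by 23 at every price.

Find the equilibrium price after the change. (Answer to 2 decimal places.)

34.44

Original equilibrium: 203 - 4p = 5p - 130 gives 333 = 9p, so p = 37 and q = 55.
The shock moves the curves to qd = 203 - 4p and qs = 5p - 107.
Setting them equal: 203 - 4p = 5p - 107 → 310 = 9p, so p = 310/9 ≈ 34.4444 and q = 587/9 ≈ 65.2222.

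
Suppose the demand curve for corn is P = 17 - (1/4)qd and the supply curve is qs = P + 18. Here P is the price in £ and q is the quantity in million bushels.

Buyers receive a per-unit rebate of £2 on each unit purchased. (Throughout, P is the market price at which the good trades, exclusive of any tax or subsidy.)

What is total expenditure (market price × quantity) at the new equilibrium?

Before the shock: 68 - 4P = P + 18 ⇒ 50 = 5P ⇒ P = 10, q = 28.
Since buyers' out-of-pocket price is the market price minus the rebate, the effective demand curve becomes qd = 76 - 4P.
Clearing the new market: 76 - 4P = P + 18, so P = 11.6 and q = 29.6.
New expenditure = 11.6 × 29.6 = 343.36.

343.36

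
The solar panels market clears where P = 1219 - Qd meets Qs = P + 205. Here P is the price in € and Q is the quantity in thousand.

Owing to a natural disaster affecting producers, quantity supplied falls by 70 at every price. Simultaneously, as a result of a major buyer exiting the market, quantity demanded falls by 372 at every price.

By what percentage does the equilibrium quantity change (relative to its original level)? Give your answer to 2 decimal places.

Initially, 1219 - P = P + 205, so 1014 = 2P and P = 507, Q = 712.
The shock moves the curves to Qd = 847 - P and Qs = P + 135.
Setting them equal: 847 - P = P + 135 → 712 = 2P, so P = 356 and Q = 491.
%ΔQ = (491 − 712) / 712 × 100 = -31.04%.

-31.04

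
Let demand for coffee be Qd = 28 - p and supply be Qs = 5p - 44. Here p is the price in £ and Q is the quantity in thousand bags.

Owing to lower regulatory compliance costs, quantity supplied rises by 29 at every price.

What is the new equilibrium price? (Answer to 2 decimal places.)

Solve the original market: 28 - p = 5p - 44, hence p = 12 and Q = 16.
With the change applied: demand Qd = 28 - p, supply Qs = 5p - 15.
New equilibrium: 28 - p = 5p - 15 ⇒ 43 = 6p ⇒ p = 43/6 ≈ 7.1667, Q = 125/6 ≈ 20.8333.

7.17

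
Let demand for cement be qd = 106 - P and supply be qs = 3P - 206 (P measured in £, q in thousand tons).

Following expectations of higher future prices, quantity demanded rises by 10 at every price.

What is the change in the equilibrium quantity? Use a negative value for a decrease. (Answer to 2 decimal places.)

Initially, 106 - P = 3P - 206, so 312 = 4P and P = 78, q = 28.
After the shift, demand is qd = 116 - P and supply is qs = 3P - 206.
Equate the new curves: 116 - P = 3P - 206, giving 322 = 4P, P = 80.5, q = 35.5.
Δq = 35.5 − 28 = +7.50.

+7.50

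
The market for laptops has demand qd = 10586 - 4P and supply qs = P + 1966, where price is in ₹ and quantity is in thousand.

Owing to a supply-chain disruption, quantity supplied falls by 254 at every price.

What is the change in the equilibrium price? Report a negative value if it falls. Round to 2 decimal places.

+50.80

Before the shock: 10586 - 4P = P + 1966 ⇒ 8620 = 5P ⇒ P = 1724, q = 3690.
With the change applied: demand qd = 10586 - 4P, supply qs = P + 1712.
Clearing the new market: 10586 - 4P = P + 1712, so P = 1774.8 and q = 3486.8.
ΔP = 1774.8 − 1724 = +50.80.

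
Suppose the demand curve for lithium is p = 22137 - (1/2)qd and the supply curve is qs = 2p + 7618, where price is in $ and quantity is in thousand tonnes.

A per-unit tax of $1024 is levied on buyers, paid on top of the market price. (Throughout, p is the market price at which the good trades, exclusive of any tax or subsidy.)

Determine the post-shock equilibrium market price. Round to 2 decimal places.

8652.00

Original equilibrium: 44274 - 2p = 2p + 7618 gives 36656 = 4p, so p = 9164 and q = 25946.
Since buyers pay the price plus the tax, the effective demand curve becomes qd = 42226 - 2p.
Equate the new curves: 42226 - 2p = 2p + 7618, giving 34608 = 4p, p = 8652, q = 24922.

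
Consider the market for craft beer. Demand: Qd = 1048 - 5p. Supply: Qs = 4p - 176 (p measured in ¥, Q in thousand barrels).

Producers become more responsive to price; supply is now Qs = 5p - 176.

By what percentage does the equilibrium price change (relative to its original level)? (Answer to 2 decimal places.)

Before the shock: 1048 - 5p = 4p - 176 ⇒ 1224 = 9p ⇒ p = 136, Q = 368.
With the change applied: demand Qd = 1048 - 5p, supply Qs = 5p - 176.
New equilibrium: 1048 - 5p = 5p - 176 ⇒ 1224 = 10p ⇒ p = 122.4, Q = 436.
%Δp = (122.4 − 136) / 136 × 100 = -10.00%.

-10.00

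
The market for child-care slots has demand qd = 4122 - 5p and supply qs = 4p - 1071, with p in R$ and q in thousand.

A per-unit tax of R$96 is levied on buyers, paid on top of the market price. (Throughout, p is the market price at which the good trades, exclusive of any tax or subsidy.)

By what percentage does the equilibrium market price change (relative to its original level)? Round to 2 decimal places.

-9.24

Solve the original market: 4122 - 5p = 4p - 1071, hence p = 577 and q = 1237.
Since buyers pay the price plus the tax, the effective demand curve becomes qd = 3642 - 5p.
Clearing the new market: 3642 - 5p = 4p - 1071, so p = 1571/3 ≈ 523.6667 and q = 3071/3 ≈ 1023.6667.
%Δp = (523.6667 − 577) / 577 × 100 = -9.24%.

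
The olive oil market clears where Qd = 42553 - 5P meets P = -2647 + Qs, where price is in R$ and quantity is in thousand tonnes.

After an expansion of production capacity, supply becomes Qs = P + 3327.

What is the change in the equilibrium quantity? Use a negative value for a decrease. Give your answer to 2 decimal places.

+566.67

Initially, 42553 - 5P = P + 2647, so 39906 = 6P and P = 6651, Q = 9298.
With the change applied: demand Qd = 42553 - 5P, supply Qs = P + 3327.
Equate the new curves: 42553 - 5P = P + 3327, giving 39226 = 6P, P = 19613/3 ≈ 6537.6667, Q = 29594/3 ≈ 9864.6667.
ΔQ = 9864.6667 − 9298 = +566.67.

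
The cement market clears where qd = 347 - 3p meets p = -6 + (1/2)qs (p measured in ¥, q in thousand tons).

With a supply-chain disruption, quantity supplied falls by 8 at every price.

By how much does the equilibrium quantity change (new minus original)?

-4.8

Original equilibrium: 347 - 3p = 2p + 12 gives 335 = 5p, so p = 67 and q = 146.
After the shift, demand is qd = 347 - 3p and supply is qs = 2p + 4.
Equate the new curves: 347 - 3p = 2p + 4, giving 343 = 5p, p = 68.6, q = 141.2.
Δq = 141.2 − 146 = -4.8.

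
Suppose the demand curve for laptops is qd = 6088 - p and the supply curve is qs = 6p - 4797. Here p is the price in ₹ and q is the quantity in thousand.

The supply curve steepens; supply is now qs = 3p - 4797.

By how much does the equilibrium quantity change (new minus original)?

-1166.25

Before the shock: 6088 - p = 6p - 4797 ⇒ 10885 = 7p ⇒ p = 1555, q = 4533.
After the shift, demand is qd = 6088 - p and supply is qs = 3p - 4797.
Setting them equal: 6088 - p = 3p - 4797 → 10885 = 4p, so p = 2721.25 and q = 3366.75.
Δq = 3366.75 − 4533 = -1166.25.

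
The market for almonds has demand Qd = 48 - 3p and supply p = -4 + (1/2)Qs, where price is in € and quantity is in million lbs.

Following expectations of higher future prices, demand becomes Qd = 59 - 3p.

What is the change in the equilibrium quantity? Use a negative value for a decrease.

+4.4

Solve the original market: 48 - 3p = 2p + 8, hence p = 8 and Q = 24.
After the shift, demand is Qd = 59 - 3p and supply is Qs = 2p + 8.
New equilibrium: 59 - 3p = 2p + 8 ⇒ 51 = 5p ⇒ p = 10.2, Q = 28.4.
ΔQ = 28.4 − 24 = +4.4.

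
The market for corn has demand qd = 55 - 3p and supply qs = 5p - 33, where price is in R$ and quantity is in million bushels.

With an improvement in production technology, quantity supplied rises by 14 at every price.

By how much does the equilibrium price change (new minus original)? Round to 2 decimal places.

Initially, 55 - 3p = 5p - 33, so 88 = 8p and p = 11, q = 22.
The new curves are qd = 55 - 3p (demand) and qs = 5p - 19 (supply).
Equate the new curves: 55 - 3p = 5p - 19, giving 74 = 8p, p = 9.25, q = 27.25.
Δp = 9.25 − 11 = -1.75.

-1.75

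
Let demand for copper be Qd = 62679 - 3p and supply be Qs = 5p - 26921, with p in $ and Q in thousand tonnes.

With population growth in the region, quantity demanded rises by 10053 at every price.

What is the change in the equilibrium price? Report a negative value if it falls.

+1256.625

Initially, 62679 - 3p = 5p - 26921, so 89600 = 8p and p = 11200, Q = 29079.
The shock moves the curves to Qd = 72732 - 3p and Qs = 5p - 26921.
New equilibrium: 72732 - 3p = 5p - 26921 ⇒ 99653 = 8p ⇒ p = 12456.625, Q = 35362.125.
Δp = 12456.625 − 11200 = +1256.625.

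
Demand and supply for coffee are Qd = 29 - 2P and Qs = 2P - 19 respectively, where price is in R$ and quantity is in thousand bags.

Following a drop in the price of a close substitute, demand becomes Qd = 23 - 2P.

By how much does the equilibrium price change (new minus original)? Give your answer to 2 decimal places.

Initially, 29 - 2P = 2P - 19, so 48 = 4P and P = 12, Q = 5.
The shock moves the curves to Qd = 23 - 2P and Qs = 2P - 19.
Clearing the new market: 23 - 2P = 2P - 19, so P = 10.5 and Q = 2.
ΔP = 10.5 − 12 = -1.50.

-1.50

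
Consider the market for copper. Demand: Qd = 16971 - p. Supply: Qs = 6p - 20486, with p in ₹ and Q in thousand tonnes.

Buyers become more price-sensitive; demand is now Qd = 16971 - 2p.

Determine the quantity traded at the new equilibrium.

7606.75

Original equilibrium: 16971 - p = 6p - 20486 gives 37457 = 7p, so p = 5351 and Q = 11620.
The shock moves the curves to Qd = 16971 - 2p and Qs = 6p - 20486.
Setting them equal: 16971 - 2p = 6p - 20486 → 37457 = 8p, so p = 4682.125 and Q = 7606.75.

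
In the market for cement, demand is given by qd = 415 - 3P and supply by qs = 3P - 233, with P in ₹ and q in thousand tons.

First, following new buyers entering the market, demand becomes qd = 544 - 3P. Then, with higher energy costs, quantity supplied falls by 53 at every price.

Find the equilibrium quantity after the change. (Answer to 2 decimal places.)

Initially, 415 - 3P = 3P - 233, so 648 = 6P and P = 108, q = 91.
The new curves are qd = 544 - 3P (demand) and qs = 3P - 286 (supply).
Setting them equal: 544 - 3P = 3P - 286 → 830 = 6P, so P = 415/3 ≈ 138.3333 and q = 129.

129.00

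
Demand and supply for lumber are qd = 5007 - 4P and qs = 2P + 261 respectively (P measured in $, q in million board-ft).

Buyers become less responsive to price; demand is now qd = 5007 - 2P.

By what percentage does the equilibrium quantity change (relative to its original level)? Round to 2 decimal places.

+42.92

Original equilibrium: 5007 - 4P = 2P + 261 gives 4746 = 6P, so P = 791 and q = 1843.
After the shift, demand is qd = 5007 - 2P and supply is qs = 2P + 261.
New equilibrium: 5007 - 2P = 2P + 261 ⇒ 4746 = 4P ⇒ P = 1186.5, q = 2634.
%Δq = (2634 − 1843) / 1843 × 100 = +42.92%.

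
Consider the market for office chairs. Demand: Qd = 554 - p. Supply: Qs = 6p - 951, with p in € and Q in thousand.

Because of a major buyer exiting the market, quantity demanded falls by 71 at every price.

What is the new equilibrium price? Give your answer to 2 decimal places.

204.86

Initially, 554 - p = 6p - 951, so 1505 = 7p and p = 215, Q = 339.
The shock moves the curves to Qd = 483 - p and Qs = 6p - 951.
New equilibrium: 483 - p = 6p - 951 ⇒ 1434 = 7p ⇒ p = 1434/7 ≈ 204.8571, Q = 1947/7 ≈ 278.1429.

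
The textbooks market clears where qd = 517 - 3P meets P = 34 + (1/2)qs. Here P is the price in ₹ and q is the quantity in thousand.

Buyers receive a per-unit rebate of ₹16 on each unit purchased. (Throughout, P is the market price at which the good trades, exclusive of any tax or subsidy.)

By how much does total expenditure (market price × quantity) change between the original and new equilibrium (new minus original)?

+4024.32

Original equilibrium: 517 - 3P = 2P - 68 gives 585 = 5P, so P = 117 and q = 166.
Since buyers' out-of-pocket price is the market price minus the rebate, the effective demand curve becomes qd = 565 - 3P.
Equate the new curves: 565 - 3P = 2P - 68, giving 633 = 5P, P = 126.6, q = 185.2.
Expenditure moves from 117×166 = 19422 to 126.6×185.2 = 23446.32; change = +4024.32.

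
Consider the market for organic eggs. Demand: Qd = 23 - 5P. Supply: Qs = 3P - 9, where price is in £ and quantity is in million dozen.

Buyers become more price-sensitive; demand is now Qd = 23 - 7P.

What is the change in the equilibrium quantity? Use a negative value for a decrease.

Initially, 23 - 5P = 3P - 9, so 32 = 8P and P = 4, Q = 3.
The shock moves the curves to Qd = 23 - 7P and Qs = 3P - 9.
Equate the new curves: 23 - 7P = 3P - 9, giving 32 = 10P, P = 3.2, Q = 0.6.
ΔQ = 0.6 − 3 = -2.4.

-2.4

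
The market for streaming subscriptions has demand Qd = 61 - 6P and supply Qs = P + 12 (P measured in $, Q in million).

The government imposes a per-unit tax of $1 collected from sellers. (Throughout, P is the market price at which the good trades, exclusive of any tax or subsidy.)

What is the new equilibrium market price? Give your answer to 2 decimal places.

7.14

Before the shock: 61 - 6P = P + 12 ⇒ 49 = 7P ⇒ P = 7, Q = 19.
Since sellers keep the price net of the tax, the effective supply curve becomes Qs = P + 11.
Clearing the new market: 61 - 6P = P + 11, so P = 50/7 ≈ 7.1429 and Q = 127/7 ≈ 18.1429.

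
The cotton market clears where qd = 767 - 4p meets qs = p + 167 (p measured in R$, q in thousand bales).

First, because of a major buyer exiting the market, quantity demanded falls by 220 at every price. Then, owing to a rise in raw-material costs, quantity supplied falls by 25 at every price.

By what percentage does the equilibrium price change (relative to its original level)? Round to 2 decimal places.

Before the shock: 767 - 4p = p + 167 ⇒ 600 = 5p ⇒ p = 120, q = 287.
The shock moves the curves to qd = 547 - 4p and qs = p + 142.
Equate the new curves: 547 - 4p = p + 142, giving 405 = 5p, p = 81, q = 223.
%Δp = (81 − 120) / 120 × 100 = -32.50%.

-32.50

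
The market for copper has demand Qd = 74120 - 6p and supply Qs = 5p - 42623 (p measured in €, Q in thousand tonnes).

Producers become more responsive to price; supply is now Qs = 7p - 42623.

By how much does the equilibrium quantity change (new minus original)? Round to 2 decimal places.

Original equilibrium: 74120 - 6p = 5p - 42623 gives 116743 = 11p, so p = 10613 and Q = 10442.
With the change applied: demand Qd = 74120 - 6p, supply Qs = 7p - 42623.
Equate the new curves: 74120 - 6p = 7p - 42623, giving 116743 = 13p, p = 116743/13 ≈ 8980.2308, Q = 263102/13 ≈ 20238.6154.
ΔQ = 20238.6154 − 10442 = +9796.62.

+9796.62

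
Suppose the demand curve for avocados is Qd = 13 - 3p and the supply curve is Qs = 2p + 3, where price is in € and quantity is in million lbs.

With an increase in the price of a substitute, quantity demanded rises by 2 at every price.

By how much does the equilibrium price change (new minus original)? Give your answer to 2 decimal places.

Before the shock: 13 - 3p = 2p + 3 ⇒ 10 = 5p ⇒ p = 2, Q = 7.
After the shift, demand is Qd = 15 - 3p and supply is Qs = 2p + 3.
Clearing the new market: 15 - 3p = 2p + 3, so p = 2.4 and Q = 7.8.
Δp = 2.4 − 2 = +0.40.

+0.40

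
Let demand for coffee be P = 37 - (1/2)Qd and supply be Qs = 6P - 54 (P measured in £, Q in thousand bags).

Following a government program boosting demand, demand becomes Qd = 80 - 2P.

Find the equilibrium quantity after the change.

Solve the original market: 74 - 2P = 6P - 54, hence P = 16 and Q = 42.
The new curves are Qd = 80 - 2P (demand) and Qs = 6P - 54 (supply).
New equilibrium: 80 - 2P = 6P - 54 ⇒ 134 = 8P ⇒ P = 16.75, Q = 46.5.

46.5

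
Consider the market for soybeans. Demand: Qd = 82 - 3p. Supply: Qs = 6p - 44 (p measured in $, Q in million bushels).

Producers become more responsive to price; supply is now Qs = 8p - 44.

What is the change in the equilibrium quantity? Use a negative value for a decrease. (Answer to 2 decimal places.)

Original equilibrium: 82 - 3p = 6p - 44 gives 126 = 9p, so p = 14 and Q = 40.
With the change applied: demand Qd = 82 - 3p, supply Qs = 8p - 44.
New equilibrium: 82 - 3p = 8p - 44 ⇒ 126 = 11p ⇒ p = 126/11 ≈ 11.4545, Q = 524/11 ≈ 47.6364.
ΔQ = 47.6364 − 40 = +7.64.

+7.64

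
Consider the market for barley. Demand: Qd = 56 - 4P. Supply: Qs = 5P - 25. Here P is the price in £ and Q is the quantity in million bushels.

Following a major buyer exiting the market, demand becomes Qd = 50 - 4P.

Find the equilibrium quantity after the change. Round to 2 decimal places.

Before the shock: 56 - 4P = 5P - 25 ⇒ 81 = 9P ⇒ P = 9, Q = 20.
After the shift, demand is Qd = 50 - 4P and supply is Qs = 5P - 25.
Equate the new curves: 50 - 4P = 5P - 25, giving 75 = 9P, P = 25/3 ≈ 8.3333, Q = 50/3 ≈ 16.6667.

16.67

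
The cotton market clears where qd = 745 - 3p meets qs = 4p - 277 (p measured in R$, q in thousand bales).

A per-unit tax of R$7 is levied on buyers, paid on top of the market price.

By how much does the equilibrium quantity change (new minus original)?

-12

Before the shock: 745 - 3p = 4p - 277 ⇒ 1022 = 7p ⇒ p = 146, q = 307.
Since buyers pay the price plus the tax, the effective demand curve becomes qd = 724 - 3p.
New equilibrium: 724 - 3p = 4p - 277 ⇒ 1001 = 7p ⇒ p = 143, q = 295.
Δq = 295 − 307 = -12.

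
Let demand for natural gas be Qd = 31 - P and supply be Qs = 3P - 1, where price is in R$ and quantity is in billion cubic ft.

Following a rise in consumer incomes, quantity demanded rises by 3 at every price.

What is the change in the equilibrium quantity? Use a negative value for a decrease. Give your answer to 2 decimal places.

Solve the original market: 31 - P = 3P - 1, hence P = 8 and Q = 23.
The new curves are Qd = 34 - P (demand) and Qs = 3P - 1 (supply).
Equate the new curves: 34 - P = 3P - 1, giving 35 = 4P, P = 8.75, Q = 25.25.
ΔQ = 25.25 − 23 = +2.25.

+2.25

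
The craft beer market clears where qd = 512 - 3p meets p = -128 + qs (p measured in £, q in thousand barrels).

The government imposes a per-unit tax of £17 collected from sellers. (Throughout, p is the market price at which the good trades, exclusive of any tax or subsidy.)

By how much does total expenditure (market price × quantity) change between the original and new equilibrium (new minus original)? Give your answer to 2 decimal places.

Initially, 512 - 3p = p + 128, so 384 = 4p and p = 96, q = 224.
Since sellers keep the price net of the tax, the effective supply curve becomes qs = p + 111.
New equilibrium: 512 - 3p = p + 111 ⇒ 401 = 4p ⇒ p = 100.25, q = 211.25.
Expenditure moves from 96×224 = 21504 to 100.25×211.25 = 21177.8125; change = -326.19.

-326.19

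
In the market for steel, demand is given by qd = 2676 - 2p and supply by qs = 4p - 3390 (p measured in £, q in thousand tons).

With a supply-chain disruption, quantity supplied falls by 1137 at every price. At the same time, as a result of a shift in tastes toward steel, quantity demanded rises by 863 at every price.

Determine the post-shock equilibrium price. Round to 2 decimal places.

Original equilibrium: 2676 - 2p = 4p - 3390 gives 6066 = 6p, so p = 1011 and q = 654.
After the shift, demand is qd = 3539 - 2p and supply is qs = 4p - 4527.
Setting them equal: 3539 - 2p = 4p - 4527 → 8066 = 6p, so p = 4033/3 ≈ 1344.3333 and q = 2551/3 ≈ 850.3333.

1344.33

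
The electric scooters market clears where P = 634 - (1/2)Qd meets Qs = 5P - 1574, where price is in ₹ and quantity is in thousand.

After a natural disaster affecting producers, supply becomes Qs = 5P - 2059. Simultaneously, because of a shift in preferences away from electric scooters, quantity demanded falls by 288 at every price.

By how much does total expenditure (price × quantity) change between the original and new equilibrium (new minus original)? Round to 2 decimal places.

-136636.04

Initially, 1268 - 2P = 5P - 1574, so 2842 = 7P and P = 406, Q = 456.
The new curves are Qd = 980 - 2P (demand) and Qs = 5P - 2059 (supply).
Clearing the new market: 980 - 2P = 5P - 2059, so P = 3039/7 ≈ 434.1429 and Q = 782/7 ≈ 111.7143.
Expenditure moves from 406×456 = 185136 to 434.1429×111.7143 = 48499.9592; change = -136636.04.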